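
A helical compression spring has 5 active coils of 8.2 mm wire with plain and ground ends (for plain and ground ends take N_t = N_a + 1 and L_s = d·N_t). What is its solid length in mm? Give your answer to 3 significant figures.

49.2 mm

plain and ground ends: N_t = N_a + 1 = 5 + 1 = 6
L_s = d·N_t = 8.2 × 6 = 49.2 mm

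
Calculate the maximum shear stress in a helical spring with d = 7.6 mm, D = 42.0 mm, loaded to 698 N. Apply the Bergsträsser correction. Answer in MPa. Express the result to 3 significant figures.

215 MPa

Spring index C = D/d = 42.0/7.6 = 5.5263
K_B = (4C+2)/(4C−3) = 24.105/19.105 = 1.2617
τ₀ = 8FD/(πd³) = 8·698·42.0/(π·7.6³) = 234528/1379.1 = 170.06 MPa
τ_max = K·τ₀ = 1.2617 × 170.06 = 214.57 MPa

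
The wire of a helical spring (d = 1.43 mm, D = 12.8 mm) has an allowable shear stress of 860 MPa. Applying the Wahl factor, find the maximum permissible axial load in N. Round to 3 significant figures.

66.3 N

C = D/d = 12.8/1.43 = 8.9510
K_W = (4C−1)/(4C−4) + 0.615/C = 34.804/31.804 + 0.0687 = 1.1630
τ_max = K·8FD/(πd³) → F_max = τ_allow·πd³/(8DK)
F_max = 860·π·1.43³/(8·12.8·1.1630) = 7900.5/119.09 = 66.338 N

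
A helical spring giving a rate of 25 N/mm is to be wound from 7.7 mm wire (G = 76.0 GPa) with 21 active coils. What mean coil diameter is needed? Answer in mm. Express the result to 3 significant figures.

39.9 mm

D = (Gd⁴/(8N_a·k))^(1/3) = (76.0×10³·7.7⁴/(8·21·25))^(1/3)
  = (63610.3)^(1/3) = 39.9186 mm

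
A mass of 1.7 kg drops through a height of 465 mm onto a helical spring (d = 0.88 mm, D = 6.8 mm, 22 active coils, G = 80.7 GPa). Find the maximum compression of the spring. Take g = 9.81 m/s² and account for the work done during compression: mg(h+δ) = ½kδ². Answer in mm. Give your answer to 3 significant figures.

154 mm

k = Gd⁴/(8D³N_a) = (80.7×10³)(0.88⁴)/(8·6.8³·22) = 0.87451 N/mm
W = mg = 1.7 × 9.81 = 16.677 N
½kδ² − Wδ − Wh = 0 → δ = (W + √(W² + 2kWh))/k
δ = (16.677 + √(278.12 + 13563.3))/0.87451 = (16.677 + 117.65)/0.87451 = 153.6 mm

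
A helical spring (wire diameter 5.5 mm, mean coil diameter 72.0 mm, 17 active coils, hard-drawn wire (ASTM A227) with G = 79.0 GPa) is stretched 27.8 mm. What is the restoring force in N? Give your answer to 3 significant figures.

k = Gd⁴/(8D³N_a) = (79.0×10³)(5.5⁴)/(8·72.0³·17) = 1.4241 N/mm
F = k·δ = 1.4241 × 27.8 = 39.59 N

39.6 N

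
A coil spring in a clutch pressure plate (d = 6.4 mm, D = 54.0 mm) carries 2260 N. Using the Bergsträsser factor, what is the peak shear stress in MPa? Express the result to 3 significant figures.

Spring index C = D/d = 54.0/6.4 = 8.4375
K_B = (4C+2)/(4C−3) = 35.750/30.750 = 1.1626
τ₀ = 8FD/(πd³) = 8·2260·54.0/(π·6.4³) = 976320/823.55 = 1185.5 MPa
τ_max = K·τ₀ = 1.1626 × 1185.5 = 1378.3 MPa

1380 MPa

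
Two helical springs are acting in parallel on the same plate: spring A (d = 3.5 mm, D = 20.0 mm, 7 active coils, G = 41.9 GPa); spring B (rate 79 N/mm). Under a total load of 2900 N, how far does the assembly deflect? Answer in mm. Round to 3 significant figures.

k_A = Gd⁴/(8D³N_a) = (41.9×10³)(3.5⁴)/(8·20.0³·7) = 14.035 N/mm
Parallel: k_eq = 14.035 + 79 = 93.035 N/mm
δ = F/k_eq = 2900/93.035 = 31.171 mm

31.2 mm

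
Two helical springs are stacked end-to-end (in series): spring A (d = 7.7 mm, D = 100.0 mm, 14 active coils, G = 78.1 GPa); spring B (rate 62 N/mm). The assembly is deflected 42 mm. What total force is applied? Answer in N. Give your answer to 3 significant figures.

k_A = Gd⁴/(8D³N_a) = (78.1×10³)(7.7⁴)/(8·100.0³·14) = 2.4513 N/mm
Series: 1/k_eq = 1/2.4513 + 1/62 = 0.42408; k_eq = 2.3581 N/mm
F = k_eq·δ = 2.3581·42 = 99.039 N

99.0 N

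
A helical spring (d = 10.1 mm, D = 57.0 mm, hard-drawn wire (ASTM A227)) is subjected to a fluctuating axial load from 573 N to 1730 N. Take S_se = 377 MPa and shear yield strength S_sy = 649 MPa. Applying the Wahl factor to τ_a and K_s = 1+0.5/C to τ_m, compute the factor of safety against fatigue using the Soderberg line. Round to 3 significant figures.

1.83

C = D/d = 57.0/10.1 = 5.6436; K_W = (4C−1)/(4C−4)+0.615/C = 1.2705; K_s = 1+0.5/C = 1.0886
F_a = (F_max−F_min)/2 = 578.5 N; F_m = (F_max+F_min)/2 = 1151.5 N
τ_a = K_W·8F_aD/(πd³) = 1.2705 × 81.499 = 103.54 MPa
τ_m = K_s·8F_mD/(πd³) = 1.0886 × 162.22 = 176.6 MPa
Soderberg: 1/n_f = τ_a/S_se + τ_m/S_sy = 103.54/377 + 176.6/649 = 0.27465 + 0.27211 = 0.54676
n_f = 1/0.54676 = 1.829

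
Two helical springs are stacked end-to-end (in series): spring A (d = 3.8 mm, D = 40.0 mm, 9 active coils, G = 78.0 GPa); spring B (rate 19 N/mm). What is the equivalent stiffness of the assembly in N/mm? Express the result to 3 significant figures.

2.98 N/mm

k_A = Gd⁴/(8D³N_a) = (78.0×10³)(3.8⁴)/(8·40.0³·9) = 3.5295 N/mm
Series: 1/k_eq = 1/3.5295 + 1/19 = 0.33596; k_eq = 2.9766 N/mm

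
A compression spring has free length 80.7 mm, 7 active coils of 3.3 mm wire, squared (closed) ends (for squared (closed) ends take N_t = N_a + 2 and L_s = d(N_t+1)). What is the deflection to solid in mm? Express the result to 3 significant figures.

N_t = 9; L_s = 3.3·10 = 33 mm
δ_solid = L₀ − L_s = 80.7 − 33 = 47.7 mm

47.7 mm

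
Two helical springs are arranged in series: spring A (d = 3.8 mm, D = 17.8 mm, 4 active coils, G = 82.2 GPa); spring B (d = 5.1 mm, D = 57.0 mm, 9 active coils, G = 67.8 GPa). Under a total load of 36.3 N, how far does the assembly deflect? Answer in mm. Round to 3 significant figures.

k_A = Gd⁴/(8D³N_a) = (82.2×10³)(3.8⁴)/(8·17.8³·4) = 94.972 N/mm
k_B = Gd⁴/(8D³N_a) = (67.8×10³)(5.1⁴)/(8·57.0³·9) = 3.44 N/mm
Series: 1/k_eq = 1/94.972 + 1/3.44 = 0.30123; k_eq = 3.3197 N/mm
δ = F/k_eq = 36.3/3.3197 = 10.935 mm

10.9 mm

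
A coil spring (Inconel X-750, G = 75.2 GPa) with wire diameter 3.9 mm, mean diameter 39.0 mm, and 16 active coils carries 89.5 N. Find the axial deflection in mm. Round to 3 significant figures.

k = Gd⁴/(8D³N_a) = (75.2×10³)(3.9⁴)/(8·39.0³·16) = 2.2912 N/mm
δ = F/k = 89.5 / 2.2912 = 39.062 mm

39.1 mm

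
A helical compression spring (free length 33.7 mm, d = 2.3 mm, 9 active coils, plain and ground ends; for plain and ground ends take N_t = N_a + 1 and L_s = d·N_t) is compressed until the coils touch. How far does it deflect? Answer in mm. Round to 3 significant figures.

N_t = 10; L_s = 2.3·10 = 23 mm
δ_solid = L₀ − L_s = 33.7 − 23 = 10.7 mm

10.7 mm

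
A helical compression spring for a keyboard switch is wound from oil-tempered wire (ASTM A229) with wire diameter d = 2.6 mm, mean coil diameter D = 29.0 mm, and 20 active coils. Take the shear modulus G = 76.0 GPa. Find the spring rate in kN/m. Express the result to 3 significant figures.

0.890 kN/m

k = Gd⁴/(8D³N_a) = (76.0×10³ × 2.6⁴) / (8 × 29.0³ × 20)
  = 3.47302e+06 / 3.90224e+06 = 0.89001 N/mm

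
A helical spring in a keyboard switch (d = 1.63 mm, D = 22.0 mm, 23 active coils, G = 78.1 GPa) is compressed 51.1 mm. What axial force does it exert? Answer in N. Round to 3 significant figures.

k = Gd⁴/(8D³N_a) = (78.1×10³)(1.63⁴)/(8·22.0³·23) = 0.28139 N/mm
F = k·δ = 0.28139 × 51.1 = 14.379 N

14.4 N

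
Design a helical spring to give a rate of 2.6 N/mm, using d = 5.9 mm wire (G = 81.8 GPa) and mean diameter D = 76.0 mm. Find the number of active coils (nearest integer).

11

N_a = Gd⁴/(8D³k) = (81.8×10³ × 5.9⁴)/(8 × 76.0³ × 2.6)
    = 9.912e+07 / 9.1307e+06 = 10.86 → 11 coils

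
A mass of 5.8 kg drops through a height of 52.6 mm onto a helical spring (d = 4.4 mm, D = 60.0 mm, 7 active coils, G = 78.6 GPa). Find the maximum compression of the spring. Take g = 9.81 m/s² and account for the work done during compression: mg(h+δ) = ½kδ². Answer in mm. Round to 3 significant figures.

78.2 mm

k = Gd⁴/(8D³N_a) = (78.6×10³)(4.4⁴)/(8·60.0³·7) = 2.4355 N/mm
W = mg = 5.8 × 9.81 = 56.898 N
½kδ² − Wδ − Wh = 0 → δ = (W + √(W² + 2kWh))/k
δ = (56.898 + √(3237.4 + 14578.2))/2.4355 = (56.898 + 133.48)/2.4355 = 78.165 mm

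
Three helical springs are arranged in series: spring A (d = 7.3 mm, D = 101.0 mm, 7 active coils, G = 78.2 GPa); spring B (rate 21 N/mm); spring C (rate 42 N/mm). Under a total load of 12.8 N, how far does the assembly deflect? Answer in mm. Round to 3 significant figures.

k_A = Gd⁴/(8D³N_a) = (78.2×10³)(7.3⁴)/(8·101.0³·7) = 3.849 N/mm
Series: 1/k_eq = 1/3.849 + 1/21 + 1/42 = 0.33124; k_eq = 3.019 N/mm
δ = F/k_eq = 12.8/3.019 = 4.2398 mm

4.24 mm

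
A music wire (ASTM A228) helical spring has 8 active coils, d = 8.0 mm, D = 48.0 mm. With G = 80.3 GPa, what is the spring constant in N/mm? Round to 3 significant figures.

k = Gd⁴/(8D³N_a) = (80.3×10³ × 8.0⁴) / (8 × 48.0³ × 8)
  = 3.28909e+08 / 7.07789e+06 = 46.47 N/mm

46.5 N/mm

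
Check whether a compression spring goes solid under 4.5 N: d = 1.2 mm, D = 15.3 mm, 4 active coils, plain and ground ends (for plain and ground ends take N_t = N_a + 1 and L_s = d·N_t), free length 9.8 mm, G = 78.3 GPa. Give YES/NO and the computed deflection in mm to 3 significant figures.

NO, δ = 3.18 mm

k = Gd⁴/(8D³N_a) = (78.3×10³)(1.2⁴)/(8·15.3³·4) = 1.4166 N/mm
N_t = 5; L_s = 1.2·5 = 6 mm; δ_solid = L₀ − L_s = 9.8 − 6 = 3.8 mm
δ = F/k = 4.5/1.4166 = 3.1765 mm
δ < δ_solid → spring does not go solid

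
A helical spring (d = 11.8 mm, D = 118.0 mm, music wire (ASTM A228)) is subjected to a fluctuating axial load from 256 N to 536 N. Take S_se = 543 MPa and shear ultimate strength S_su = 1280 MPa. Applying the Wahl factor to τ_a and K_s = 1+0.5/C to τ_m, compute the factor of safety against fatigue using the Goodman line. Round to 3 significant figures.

8.82

C = D/d = 118.0/11.8 = 10.0000; K_W = (4C−1)/(4C−4)+0.615/C = 1.1448; K_s = 1+0.5/C = 1.0500
F_a = (F_max−F_min)/2 = 140 N; F_m = (F_max+F_min)/2 = 396 N
τ_a = K_W·8F_aD/(πd³) = 1.1448 × 25.604 = 29.312 MPa
τ_m = K_s·8F_mD/(πd³) = 1.0500 × 72.422 = 76.043 MPa
Goodman: 1/n_f = τ_a/S_se + τ_m/S_su = 29.312/543 + 76.043/1280 = 0.05398 + 0.05941 = 0.11339
n_f = 1/0.11339 = 8.819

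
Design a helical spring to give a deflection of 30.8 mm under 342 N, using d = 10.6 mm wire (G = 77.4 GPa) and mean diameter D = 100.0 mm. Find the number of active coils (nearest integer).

Required rate k = F/δ = 342/30.8 = 11.104 N/mm
N_a = Gd⁴/(8D³k) = (77.4×10³ × 10.6⁴)/(8 × 100.0³ × 11.104)
    = 9.77157e+08 / 8.88312e+07 = 11 → 11 coils

11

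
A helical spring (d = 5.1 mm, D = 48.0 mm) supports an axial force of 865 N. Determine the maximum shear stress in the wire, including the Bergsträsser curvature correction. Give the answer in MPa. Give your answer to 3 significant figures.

912 MPa

Spring index C = D/d = 48.0/5.1 = 9.4118
K_B = (4C+2)/(4C−3) = 39.647/34.647 = 1.1443
τ₀ = 8FD/(πd³) = 8·865·48.0/(π·5.1³) = 332160/416.74 = 797.05 MPa
τ_max = K·τ₀ = 1.1443 × 797.05 = 912.08 MPa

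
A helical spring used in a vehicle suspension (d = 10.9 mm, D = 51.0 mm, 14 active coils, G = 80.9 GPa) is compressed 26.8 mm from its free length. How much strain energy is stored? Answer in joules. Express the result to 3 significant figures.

27.6 J

k = Gd⁴/(8D³N_a) = (80.9×10³)(10.9⁴)/(8·51.0³·14) = 76.865 N/mm
U = ½kδ² = 0.5 × 76.865 × 26.8² = 27604 N·mm = 27.604 J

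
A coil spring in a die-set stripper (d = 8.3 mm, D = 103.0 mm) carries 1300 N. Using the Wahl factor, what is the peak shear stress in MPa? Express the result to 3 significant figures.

665 MPa

Spring index C = D/d = 103.0/8.3 = 12.4096
K_W = (4C−1)/(4C−4) + 0.615/C = 48.639/45.639 + 0.0496 = 1.1153
τ₀ = 8FD/(πd³) = 8·1300·103.0/(π·8.3³) = 1.0712e+06/1796.3 = 596.33 MPa
τ_max = K·τ₀ = 1.1153 × 596.33 = 665.08 MPa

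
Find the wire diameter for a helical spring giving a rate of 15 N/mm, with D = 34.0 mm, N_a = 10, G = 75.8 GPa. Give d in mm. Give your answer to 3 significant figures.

4.99 mm

d = (8D³N_a·k / G)^(1/4) = (8·34.0³·10·15 / (75.8×10³))^0.25
  = (622.23)^0.25 = 4.9944 mm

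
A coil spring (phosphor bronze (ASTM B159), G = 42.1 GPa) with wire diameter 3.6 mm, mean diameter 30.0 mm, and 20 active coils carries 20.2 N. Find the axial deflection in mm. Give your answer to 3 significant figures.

12.3 mm

k = Gd⁴/(8D³N_a) = (42.1×10³)(3.6⁴)/(8·30.0³·20) = 1.6368 N/mm
δ = F/k = 20.2 / 1.6368 = 12.341 mm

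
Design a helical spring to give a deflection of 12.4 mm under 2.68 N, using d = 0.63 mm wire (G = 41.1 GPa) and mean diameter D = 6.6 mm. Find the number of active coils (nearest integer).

13

Required rate k = F/δ = 2.68/12.4 = 0.21613 N/mm
N_a = Gd⁴/(8D³k) = (41.1×10³ × 0.63⁴)/(8 × 6.6³ × 0.21613)
    = 6474.47 / 497.09 = 13.02 → 13 coils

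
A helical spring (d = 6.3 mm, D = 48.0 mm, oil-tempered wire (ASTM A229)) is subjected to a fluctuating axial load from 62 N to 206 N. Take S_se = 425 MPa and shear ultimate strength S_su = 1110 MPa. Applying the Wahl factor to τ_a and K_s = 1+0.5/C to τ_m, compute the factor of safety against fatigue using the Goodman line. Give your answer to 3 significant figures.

C = D/d = 48.0/6.3 = 7.6190; K_W = (4C−1)/(4C−4)+0.615/C = 1.1940; K_s = 1+0.5/C = 1.0656
F_a = (F_max−F_min)/2 = 72 N; F_m = (F_max+F_min)/2 = 134 N
τ_a = K_W·8F_aD/(πd³) = 1.1940 × 35.196 = 42.025 MPa
τ_m = K_s·8F_mD/(πd³) = 1.0656 × 65.503 = 69.802 MPa
Goodman: 1/n_f = τ_a/S_se + τ_m/S_su = 42.025/425 + 69.802/1110 = 0.09888 + 0.06288 = 0.16177
n_f = 1/0.16177 = 6.182

6.18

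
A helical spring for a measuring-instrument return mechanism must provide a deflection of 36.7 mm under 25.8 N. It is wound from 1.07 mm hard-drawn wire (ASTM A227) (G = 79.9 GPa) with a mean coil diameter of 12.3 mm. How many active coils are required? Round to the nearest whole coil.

Required rate k = F/δ = 25.8/36.7 = 0.703 N/mm
N_a = Gd⁴/(8D³k) = (79.9×10³ × 1.07⁴)/(8 × 12.3³ × 0.703)
    = 104733 / 10465.5 = 10.01 → 10 coils

10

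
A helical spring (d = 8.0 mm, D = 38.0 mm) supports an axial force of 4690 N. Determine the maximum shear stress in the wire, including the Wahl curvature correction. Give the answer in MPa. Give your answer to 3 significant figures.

Spring index C = D/d = 38.0/8.0 = 4.7500
K_W = (4C−1)/(4C−4) + 0.615/C = 18.000/15.000 + 0.1295 = 1.3295
τ₀ = 8FD/(πd³) = 8·4690·38.0/(π·8.0³) = 1.42576e+06/1608.5 = 886.39 MPa
τ_max = K·τ₀ = 1.3295 × 886.39 = 1178.4 MPa

1180 MPa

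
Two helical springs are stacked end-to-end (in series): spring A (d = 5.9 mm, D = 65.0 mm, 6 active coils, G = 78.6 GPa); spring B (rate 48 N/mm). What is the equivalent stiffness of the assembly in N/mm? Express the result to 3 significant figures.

k_A = Gd⁴/(8D³N_a) = (78.6×10³)(5.9⁴)/(8·65.0³·6) = 7.2252 N/mm
Series: 1/k_eq = 1/7.2252 + 1/48 = 0.15924; k_eq = 6.2799 N/mm

6.28 N/mm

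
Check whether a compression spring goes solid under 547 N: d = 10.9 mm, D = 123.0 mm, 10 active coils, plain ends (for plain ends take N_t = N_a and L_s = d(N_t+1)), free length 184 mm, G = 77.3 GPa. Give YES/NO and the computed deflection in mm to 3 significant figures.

YES, δ = 74.6 mm

k = Gd⁴/(8D³N_a) = (77.3×10³)(10.9⁴)/(8·123.0³·10) = 7.3296 N/mm
N_t = 10; L_s = 10.9·11 = 119.9 mm; δ_solid = L₀ − L_s = 184 − 119.9 = 64.1 mm
δ = F/k = 547/7.3296 = 74.629 mm
δ ≥ δ_solid → spring goes solid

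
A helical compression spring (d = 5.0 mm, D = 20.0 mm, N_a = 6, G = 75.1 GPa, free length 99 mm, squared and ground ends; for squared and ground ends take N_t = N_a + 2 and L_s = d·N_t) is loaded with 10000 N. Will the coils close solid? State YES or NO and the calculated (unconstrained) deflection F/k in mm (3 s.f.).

k = Gd⁴/(8D³N_a) = (75.1×10³)(5.0⁴)/(8·20.0³·6) = 122.23 N/mm
N_t = 8; L_s = 5.0·8 = 40 mm; δ_solid = L₀ − L_s = 99 − 40 = 59 mm
δ = F/k = 10000/122.23 = 81.811 mm
δ ≥ δ_solid → spring goes solid

YES, δ = 81.8 mm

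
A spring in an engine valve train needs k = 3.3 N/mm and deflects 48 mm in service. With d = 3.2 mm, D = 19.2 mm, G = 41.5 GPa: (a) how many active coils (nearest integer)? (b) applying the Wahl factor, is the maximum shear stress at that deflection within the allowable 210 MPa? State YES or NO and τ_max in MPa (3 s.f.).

(a) 23 coils; (b) NO, τ_max = 300 MPa

N_a = Gd⁴/(8D³k) = (41.5×10³)(3.2⁴)/(8·19.2³·3.3) = 23.29 → N_a = 23
Actual rate k = Gd⁴/(8D³·23) = 3.3414 N/mm
Working load F = kδ = 3.3414·48 = 160.39 N
C = 19.2/3.2 = 6.0000; K_W = (4C−1)/(4C−4)+0.615/C = 1.2525
τ_max = K_W·8FD/(πd³) = 1.2525·239.31 = 299.73 MPa
τ_max > 210 MPa → exceeds allowable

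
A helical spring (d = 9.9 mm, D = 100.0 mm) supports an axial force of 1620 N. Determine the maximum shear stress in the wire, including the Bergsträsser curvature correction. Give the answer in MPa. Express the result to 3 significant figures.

482 MPa

Spring index C = D/d = 100.0/9.9 = 10.1010
K_B = (4C+2)/(4C−3) = 42.404/37.404 = 1.1337
τ₀ = 8FD/(πd³) = 8·1620·100.0/(π·9.9³) = 1.296e+06/3048.3 = 425.16 MPa
τ_max = K·τ₀ = 1.1337 × 425.16 = 481.99 MPa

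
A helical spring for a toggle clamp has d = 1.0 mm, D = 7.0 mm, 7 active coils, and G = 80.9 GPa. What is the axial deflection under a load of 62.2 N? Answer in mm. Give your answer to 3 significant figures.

14.8 mm

k = Gd⁴/(8D³N_a) = (80.9×10³)(1.0⁴)/(8·7.0³·7) = 4.2118 N/mm
δ = F/k = 62.2 / 4.2118 = 14.768 mm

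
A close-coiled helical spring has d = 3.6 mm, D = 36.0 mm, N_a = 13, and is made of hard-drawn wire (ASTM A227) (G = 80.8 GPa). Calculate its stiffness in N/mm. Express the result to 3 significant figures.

2.80 N/mm

k = Gd⁴/(8D³N_a) = (80.8×10³ × 3.6⁴) / (8 × 36.0³ × 13)
  = 1.35713e+07 / 4.85222e+06 = 2.7969 N/mm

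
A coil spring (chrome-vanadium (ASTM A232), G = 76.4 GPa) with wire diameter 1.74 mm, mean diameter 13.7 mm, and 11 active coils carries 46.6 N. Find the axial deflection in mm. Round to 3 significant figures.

15.1 mm

k = Gd⁴/(8D³N_a) = (76.4×10³)(1.74⁴)/(8·13.7³·11) = 3.0949 N/mm
δ = F/k = 46.6 / 3.0949 = 15.057 mm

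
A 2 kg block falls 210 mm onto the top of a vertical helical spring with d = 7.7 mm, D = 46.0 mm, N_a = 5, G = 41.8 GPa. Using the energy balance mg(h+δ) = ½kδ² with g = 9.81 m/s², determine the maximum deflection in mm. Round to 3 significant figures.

15.3 mm

k = Gd⁴/(8D³N_a) = (41.8×10³)(7.7⁴)/(8·46.0³·5) = 37.74 N/mm
W = mg = 2 × 9.81 = 19.62 N
½kδ² − Wδ − Wh = 0 → δ = (W + √(W² + 2kWh))/k
δ = (19.62 + √(384.94 + 310995))/37.74 = (19.62 + 558.01)/37.74 = 15.306 mm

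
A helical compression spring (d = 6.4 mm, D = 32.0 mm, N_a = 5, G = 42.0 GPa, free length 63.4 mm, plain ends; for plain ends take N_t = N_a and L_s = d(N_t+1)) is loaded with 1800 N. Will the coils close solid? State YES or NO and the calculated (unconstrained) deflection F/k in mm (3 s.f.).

k = Gd⁴/(8D³N_a) = (42.0×10³)(6.4⁴)/(8·32.0³·5) = 53.76 N/mm
N_t = 5; L_s = 6.4·6 = 38.4 mm; δ_solid = L₀ − L_s = 63.4 − 38.4 = 25 mm
δ = F/k = 1800/53.76 = 33.482 mm
δ ≥ δ_solid → spring goes solid

YES, δ = 33.5 mm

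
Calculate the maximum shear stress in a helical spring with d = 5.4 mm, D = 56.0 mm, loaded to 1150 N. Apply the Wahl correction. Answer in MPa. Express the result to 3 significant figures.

1190 MPa

Spring index C = D/d = 56.0/5.4 = 10.3704
K_W = (4C−1)/(4C−4) + 0.615/C = 40.481/37.481 + 0.0593 = 1.1393
τ₀ = 8FD/(πd³) = 8·1150·56.0/(π·5.4³) = 515200/494.69 = 1041.5 MPa
τ_max = K·τ₀ = 1.1393 × 1041.5 = 1186.6 MPa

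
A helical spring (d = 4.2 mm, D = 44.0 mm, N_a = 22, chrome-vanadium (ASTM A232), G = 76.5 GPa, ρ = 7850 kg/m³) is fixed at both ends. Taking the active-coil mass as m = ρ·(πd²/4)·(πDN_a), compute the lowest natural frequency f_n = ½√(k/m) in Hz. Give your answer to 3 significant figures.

k = Gd⁴/(8D³N_a) = (76.5×10³)(4.2⁴)/(8·44.0³·22) = 1.5878 N/mm = 1587.8 N/m
Wire length L = πDN_a = π·44.0·22 = 3041.1 mm
m = ρ·(πd²/4)·L = 7850 × 13.854×10⁻⁶ m² × 3.0411 m = 0.33074 kg
f_n = ½√(k/m) = 0.5·√(1587.8/0.33074) = 0.5·√(4800.7) = 34.644 Hz

34.6 Hz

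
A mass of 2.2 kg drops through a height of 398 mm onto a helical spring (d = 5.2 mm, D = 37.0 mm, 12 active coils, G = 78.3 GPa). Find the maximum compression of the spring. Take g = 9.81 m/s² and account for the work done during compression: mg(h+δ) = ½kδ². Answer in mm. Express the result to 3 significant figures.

k = Gd⁴/(8D³N_a) = (78.3×10³)(5.2⁴)/(8·37.0³·12) = 11.773 N/mm
W = mg = 2.2 × 9.81 = 21.582 N
½kδ² − Wδ − Wh = 0 → δ = (W + √(W² + 2kWh))/k
δ = (21.582 + √(465.78 + 202257))/11.773 = (21.582 + 450.25)/11.773 = 40.076 mm

40.1 mm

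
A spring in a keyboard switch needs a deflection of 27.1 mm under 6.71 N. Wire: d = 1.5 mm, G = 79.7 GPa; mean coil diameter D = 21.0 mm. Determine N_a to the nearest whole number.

Required rate k = F/δ = 6.71/27.1 = 0.2476 N/mm
N_a = Gd⁴/(8D³k) = (79.7×10³ × 1.5⁴)/(8 × 21.0³ × 0.2476)
    = 403481 / 18344.3 = 21.99 → 22 coils

22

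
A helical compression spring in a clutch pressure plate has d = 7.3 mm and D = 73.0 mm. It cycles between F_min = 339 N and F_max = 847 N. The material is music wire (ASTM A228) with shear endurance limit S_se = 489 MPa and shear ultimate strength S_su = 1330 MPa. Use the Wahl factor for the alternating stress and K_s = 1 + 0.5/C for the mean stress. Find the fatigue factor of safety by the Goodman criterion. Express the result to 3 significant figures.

1.97

C = D/d = 73.0/7.3 = 10.0000; K_W = (4C−1)/(4C−4)+0.615/C = 1.1448; K_s = 1+0.5/C = 1.0500
F_a = (F_max−F_min)/2 = 254 N; F_m = (F_max+F_min)/2 = 593 N
τ_a = K_W·8F_aD/(πd³) = 1.1448 × 121.37 = 138.95 MPa
τ_m = K_s·8F_mD/(πd³) = 1.0500 × 283.37 = 297.54 MPa
Goodman: 1/n_f = τ_a/S_se + τ_m/S_su = 138.95/489 + 297.54/1330 = 0.28416 + 0.22371 = 0.50787
n_f = 1/0.50787 = 1.969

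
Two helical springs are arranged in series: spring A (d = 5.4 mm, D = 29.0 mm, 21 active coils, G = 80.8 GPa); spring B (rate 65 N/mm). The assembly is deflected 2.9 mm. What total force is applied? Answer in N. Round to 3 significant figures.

38.7 N

k_A = Gd⁴/(8D³N_a) = (80.8×10³)(5.4⁴)/(8·29.0³·21) = 16.768 N/mm
Series: 1/k_eq = 1/16.768 + 1/65 = 0.075022; k_eq = 13.329 N/mm
F = k_eq·δ = 13.329·2.9 = 38.655 N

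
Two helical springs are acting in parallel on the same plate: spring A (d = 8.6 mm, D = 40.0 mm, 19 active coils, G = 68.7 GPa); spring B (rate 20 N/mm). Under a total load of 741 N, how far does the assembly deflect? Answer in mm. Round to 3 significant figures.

12.6 mm

k_A = Gd⁴/(8D³N_a) = (68.7×10³)(8.6⁴)/(8·40.0³·19) = 38.63 N/mm
Parallel: k_eq = 38.63 + 20 = 58.63 N/mm
δ = F/k_eq = 741/58.63 = 12.639 mm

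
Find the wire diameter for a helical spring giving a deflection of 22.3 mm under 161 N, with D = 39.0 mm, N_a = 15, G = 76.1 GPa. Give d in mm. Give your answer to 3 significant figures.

Required rate k = F/δ = 161/22.3 = 7.2197 N/mm
d = (8D³N_a·k / G)^(1/4) = (8·39.0³·15·7.2197 / (76.1×10³))^0.25
  = (675.32)^0.25 = 5.0977 mm

5.10 mm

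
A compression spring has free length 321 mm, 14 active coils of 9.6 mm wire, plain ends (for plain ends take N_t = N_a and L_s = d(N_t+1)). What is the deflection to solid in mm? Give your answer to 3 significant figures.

177 mm

N_t = 14; L_s = 9.6·15 = 144 mm
δ_solid = L₀ − L_s = 321 − 144 = 177 mm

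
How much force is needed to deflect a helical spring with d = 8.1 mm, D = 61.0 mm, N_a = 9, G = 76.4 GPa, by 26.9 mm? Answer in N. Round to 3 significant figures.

k = Gd⁴/(8D³N_a) = (76.4×10³)(8.1⁴)/(8·61.0³·9) = 20.124 N/mm
F = k·δ = 20.124 × 26.9 = 541.33 N

541 N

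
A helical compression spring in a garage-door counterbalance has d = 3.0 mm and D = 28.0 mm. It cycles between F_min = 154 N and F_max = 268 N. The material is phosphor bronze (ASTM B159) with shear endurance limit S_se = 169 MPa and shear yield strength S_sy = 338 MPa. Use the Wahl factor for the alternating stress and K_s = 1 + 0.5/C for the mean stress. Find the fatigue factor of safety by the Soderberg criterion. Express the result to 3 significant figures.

0.361

C = D/d = 28.0/3.0 = 9.3333; K_W = (4C−1)/(4C−4)+0.615/C = 1.1559; K_s = 1+0.5/C = 1.0536
F_a = (F_max−F_min)/2 = 57 N; F_m = (F_max+F_min)/2 = 211 N
τ_a = K_W·8F_aD/(πd³) = 1.1559 × 150.53 = 173.99 MPa
τ_m = K_s·8F_mD/(πd³) = 1.0536 × 557.21 = 587.06 MPa
Soderberg: 1/n_f = τ_a/S_se + τ_m/S_sy = 173.99/169 + 587.06/338 = 1.02953 + 1.73686 = 2.7664
n_f = 1/2.7664 = 0.3615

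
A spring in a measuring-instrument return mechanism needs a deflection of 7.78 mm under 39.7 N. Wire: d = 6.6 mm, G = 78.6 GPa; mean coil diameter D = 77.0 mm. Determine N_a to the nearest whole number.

Required rate k = F/δ = 39.7/7.78 = 5.1028 N/mm
N_a = Gd⁴/(8D³k) = (78.6×10³ × 6.6⁴)/(8 × 77.0³ × 5.1028)
    = 1.49141e+08 / 1.86369e+07 = 8.002 → 8 coils

8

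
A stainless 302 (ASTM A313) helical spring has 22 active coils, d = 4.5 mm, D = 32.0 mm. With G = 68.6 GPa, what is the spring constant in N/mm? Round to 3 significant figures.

k = Gd⁴/(8D³N_a) = (68.6×10³ × 4.5⁴) / (8 × 32.0³ × 22)
  = 2.81303e+07 / 5.76717e+06 = 4.8777 N/mm

4.88 N/mm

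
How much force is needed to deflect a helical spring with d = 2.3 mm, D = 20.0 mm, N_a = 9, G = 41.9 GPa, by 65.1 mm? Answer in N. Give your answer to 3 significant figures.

133 N

k = Gd⁴/(8D³N_a) = (41.9×10³)(2.3⁴)/(8·20.0³·9) = 2.0356 N/mm
F = k·δ = 2.0356 × 65.1 = 132.52 N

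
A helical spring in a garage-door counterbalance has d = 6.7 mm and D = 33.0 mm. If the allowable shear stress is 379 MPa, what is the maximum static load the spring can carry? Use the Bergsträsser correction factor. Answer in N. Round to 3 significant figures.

1040 N

C = D/d = 33.0/6.7 = 4.9254
K_B = (4C+2)/(4C−3) = 21.701/16.701 = 1.2994
τ_max = K·8FD/(πd³) → F_max = τ_allow·πd³/(8DK)
F_max = 379·π·6.7³/(8·33.0·1.2994) = 3.5811e+05/343.03 = 1043.9 N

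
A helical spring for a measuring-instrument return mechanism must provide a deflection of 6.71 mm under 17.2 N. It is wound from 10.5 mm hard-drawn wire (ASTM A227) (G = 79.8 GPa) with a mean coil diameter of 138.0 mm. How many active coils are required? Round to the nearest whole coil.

Required rate k = F/δ = 17.2/6.71 = 2.5633 N/mm
N_a = Gd⁴/(8D³k) = (79.8×10³ × 10.5⁴)/(8 × 138.0³ × 2.5633)
    = 9.69974e+08 / 5.38931e+07 = 18 → 18 coils

18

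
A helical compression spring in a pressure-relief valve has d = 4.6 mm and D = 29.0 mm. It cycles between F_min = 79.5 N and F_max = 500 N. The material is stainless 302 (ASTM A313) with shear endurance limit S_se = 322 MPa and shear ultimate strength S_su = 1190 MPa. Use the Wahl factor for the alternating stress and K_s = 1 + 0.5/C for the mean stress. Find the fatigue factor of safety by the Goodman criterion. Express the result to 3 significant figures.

1.23

C = D/d = 29.0/4.6 = 6.3043; K_W = (4C−1)/(4C−4)+0.615/C = 1.2389; K_s = 1+0.5/C = 1.0793
F_a = (F_max−F_min)/2 = 210.25 N; F_m = (F_max+F_min)/2 = 289.75 N
τ_a = K_W·8F_aD/(πd³) = 1.2389 × 159.51 = 197.63 MPa
τ_m = K_s·8F_mD/(πd³) = 1.0793 × 219.83 = 237.27 MPa
Goodman: 1/n_f = τ_a/S_se + τ_m/S_su = 197.63/322 + 237.27/1190 = 0.61376 + 0.19938 = 0.81314
n_f = 1/0.81314 = 1.23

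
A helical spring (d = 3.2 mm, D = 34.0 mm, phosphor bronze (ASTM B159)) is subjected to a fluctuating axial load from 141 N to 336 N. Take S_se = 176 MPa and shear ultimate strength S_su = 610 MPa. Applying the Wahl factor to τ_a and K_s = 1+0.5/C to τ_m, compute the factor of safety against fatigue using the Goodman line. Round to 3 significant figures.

0.364

C = D/d = 34.0/3.2 = 10.6250; K_W = (4C−1)/(4C−4)+0.615/C = 1.1358; K_s = 1+0.5/C = 1.0471
F_a = (F_max−F_min)/2 = 97.5 N; F_m = (F_max+F_min)/2 = 238.5 N
τ_a = K_W·8F_aD/(πd³) = 1.1358 × 257.62 = 292.6 MPa
τ_m = K_s·8F_mD/(πd³) = 1.0471 × 630.17 = 659.82 MPa
Goodman: 1/n_f = τ_a/S_se + τ_m/S_su = 292.6/176 + 659.82/610 = 1.66251 + 1.08168 = 2.7442
n_f = 1/2.7442 = 0.3644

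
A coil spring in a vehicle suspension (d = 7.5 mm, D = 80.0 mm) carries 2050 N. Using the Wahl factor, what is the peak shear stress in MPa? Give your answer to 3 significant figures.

1120 MPa

Spring index C = D/d = 80.0/7.5 = 10.6667
K_W = (4C−1)/(4C−4) + 0.615/C = 41.667/38.667 + 0.0577 = 1.1352
τ₀ = 8FD/(πd³) = 8·2050·80.0/(π·7.5³) = 1.312e+06/1325.4 = 989.92 MPa
τ_max = K·τ₀ = 1.1352 × 989.92 = 1123.8 MPa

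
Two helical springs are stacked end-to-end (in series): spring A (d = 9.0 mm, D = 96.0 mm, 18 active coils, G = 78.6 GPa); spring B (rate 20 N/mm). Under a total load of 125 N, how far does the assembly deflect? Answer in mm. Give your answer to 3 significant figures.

37.1 mm

k_A = Gd⁴/(8D³N_a) = (78.6×10³)(9.0⁴)/(8·96.0³·18) = 4.0478 N/mm
Series: 1/k_eq = 1/4.0478 + 1/20 = 0.29705; k_eq = 3.3664 N/mm
δ = F/k_eq = 125/3.3664 = 37.131 mm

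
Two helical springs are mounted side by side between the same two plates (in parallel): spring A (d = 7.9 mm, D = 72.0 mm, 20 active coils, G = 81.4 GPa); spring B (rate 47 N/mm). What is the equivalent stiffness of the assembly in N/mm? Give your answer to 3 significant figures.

k_A = Gd⁴/(8D³N_a) = (81.4×10³)(7.9⁴)/(8·72.0³·20) = 5.309 N/mm
Parallel: k_eq = 5.309 + 47 = 52.309 N/mm

52.3 N/mm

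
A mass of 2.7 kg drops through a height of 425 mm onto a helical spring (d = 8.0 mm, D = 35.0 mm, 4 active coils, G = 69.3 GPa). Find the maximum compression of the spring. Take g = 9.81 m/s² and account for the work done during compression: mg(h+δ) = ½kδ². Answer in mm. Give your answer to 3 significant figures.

10.6 mm

k = Gd⁴/(8D³N_a) = (69.3×10³)(8.0⁴)/(8·35.0³·4) = 206.89 N/mm
W = mg = 2.7 × 9.81 = 26.487 N
½kδ² − Wδ − Wh = 0 → δ = (W + √(W² + 2kWh))/k
δ = (26.487 + √(701.56 + 4.65791e+06))/206.89 = (26.487 + 2158.4)/206.89 = 10.561 mm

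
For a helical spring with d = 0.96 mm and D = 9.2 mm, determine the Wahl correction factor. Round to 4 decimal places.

C = D/d = 9.2/0.96 = 9.5833
K_W = (4C−1)/(4C−4) + 0.615/C = 37.333/34.333 + 0.0642 = 1.1516

1.1516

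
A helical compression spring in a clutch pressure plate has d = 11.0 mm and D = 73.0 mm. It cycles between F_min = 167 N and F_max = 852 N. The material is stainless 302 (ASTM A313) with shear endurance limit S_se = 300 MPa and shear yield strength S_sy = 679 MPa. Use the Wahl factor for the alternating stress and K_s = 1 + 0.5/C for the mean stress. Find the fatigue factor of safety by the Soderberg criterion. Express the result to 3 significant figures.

3.25

C = D/d = 73.0/11.0 = 6.6364; K_W = (4C−1)/(4C−4)+0.615/C = 1.2257; K_s = 1+0.5/C = 1.0753
F_a = (F_max−F_min)/2 = 342.5 N; F_m = (F_max+F_min)/2 = 509.5 N
τ_a = K_W·8F_aD/(πd³) = 1.2257 × 47.835 = 58.633 MPa
τ_m = K_s·8F_mD/(πd³) = 1.0753 × 71.159 = 76.52 MPa
Soderberg: 1/n_f = τ_a/S_se + τ_m/S_sy = 58.633/300 + 76.52/679 = 0.19544 + 0.11270 = 0.30814
n_f = 1/0.30814 = 3.245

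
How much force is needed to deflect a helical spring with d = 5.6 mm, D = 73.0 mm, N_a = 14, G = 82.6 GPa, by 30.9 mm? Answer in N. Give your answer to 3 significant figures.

k = Gd⁴/(8D³N_a) = (82.6×10³)(5.6⁴)/(8·73.0³·14) = 1.8644 N/mm
F = k·δ = 1.8644 × 30.9 = 57.611 N

57.6 N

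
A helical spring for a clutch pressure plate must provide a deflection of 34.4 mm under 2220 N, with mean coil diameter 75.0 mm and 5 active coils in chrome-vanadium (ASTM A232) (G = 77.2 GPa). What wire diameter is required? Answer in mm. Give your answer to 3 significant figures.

10.9 mm

Required rate k = F/δ = 2220/34.4 = 64.535 N/mm
d = (8D³N_a·k / G)^(1/4) = (8·75.0³·5·64.535 / (77.2×10³))^0.25
  = (14107)^0.25 = 10.8982 mm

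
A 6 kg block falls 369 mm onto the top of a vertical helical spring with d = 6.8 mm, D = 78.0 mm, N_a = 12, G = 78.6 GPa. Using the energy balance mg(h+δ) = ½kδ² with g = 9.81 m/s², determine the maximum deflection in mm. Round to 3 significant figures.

k = Gd⁴/(8D³N_a) = (78.6×10³)(6.8⁴)/(8·78.0³·12) = 3.689 N/mm
W = mg = 6 × 9.81 = 58.86 N
½kδ² − Wδ − Wh = 0 → δ = (W + √(W² + 2kWh))/k
δ = (58.86 + √(3464.5 + 160243))/3.689 = (58.86 + 404.61)/3.689 = 125.64 mm

126 mm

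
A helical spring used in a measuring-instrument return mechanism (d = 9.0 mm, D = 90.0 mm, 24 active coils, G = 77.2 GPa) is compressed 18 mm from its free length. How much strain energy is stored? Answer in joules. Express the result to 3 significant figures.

0.586 J

k = Gd⁴/(8D³N_a) = (77.2×10³)(9.0⁴)/(8·90.0³·24) = 3.6187 N/mm
U = ½kδ² = 0.5 × 3.6187 × 18² = 586.24 N·mm = 0.58624 J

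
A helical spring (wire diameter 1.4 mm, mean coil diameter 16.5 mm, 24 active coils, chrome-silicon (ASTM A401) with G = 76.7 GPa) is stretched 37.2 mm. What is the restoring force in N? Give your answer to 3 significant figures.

12.7 N

k = Gd⁴/(8D³N_a) = (76.7×10³)(1.4⁴)/(8·16.5³·24) = 0.34163 N/mm
F = k·δ = 0.34163 × 37.2 = 12.709 N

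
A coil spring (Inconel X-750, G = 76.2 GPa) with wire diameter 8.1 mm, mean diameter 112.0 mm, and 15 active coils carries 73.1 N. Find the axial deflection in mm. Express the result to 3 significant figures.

37.6 mm

k = Gd⁴/(8D³N_a) = (76.2×10³)(8.1⁴)/(8·112.0³·15) = 1.9456 N/mm
δ = F/k = 73.1 / 1.9456 = 37.571 mm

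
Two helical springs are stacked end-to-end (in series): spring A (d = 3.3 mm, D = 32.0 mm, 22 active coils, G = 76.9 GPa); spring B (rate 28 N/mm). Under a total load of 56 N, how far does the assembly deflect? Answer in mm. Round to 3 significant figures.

k_A = Gd⁴/(8D³N_a) = (76.9×10³)(3.3⁴)/(8·32.0³·22) = 1.5813 N/mm
Series: 1/k_eq = 1/1.5813 + 1/28 = 0.6681; k_eq = 1.4968 N/mm
δ = F/k_eq = 56/1.4968 = 37.413 mm

37.4 mm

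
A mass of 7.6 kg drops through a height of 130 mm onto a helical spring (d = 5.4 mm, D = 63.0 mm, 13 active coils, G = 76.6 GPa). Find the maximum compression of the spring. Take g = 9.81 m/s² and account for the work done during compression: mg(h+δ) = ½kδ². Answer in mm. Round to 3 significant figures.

123 mm

k = Gd⁴/(8D³N_a) = (76.6×10³)(5.4⁴)/(8·63.0³·13) = 2.5047 N/mm
W = mg = 7.6 × 9.81 = 74.556 N
½kδ² − Wδ − Wh = 0 → δ = (W + √(W² + 2kWh))/k
δ = (74.556 + √(5558.6 + 48551.7))/2.5047 = (74.556 + 232.62)/2.5047 = 122.64 mm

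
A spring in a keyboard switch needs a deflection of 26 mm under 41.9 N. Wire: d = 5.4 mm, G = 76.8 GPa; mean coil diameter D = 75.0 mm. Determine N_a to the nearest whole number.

Required rate k = F/δ = 41.9/26 = 1.6115 N/mm
N_a = Gd⁴/(8D³k) = (76.8×10³ × 5.4⁴)/(8 × 75.0³ × 1.6115)
    = 6.53035e+07 / 5.43894e+06 = 12.01 → 12 coils

12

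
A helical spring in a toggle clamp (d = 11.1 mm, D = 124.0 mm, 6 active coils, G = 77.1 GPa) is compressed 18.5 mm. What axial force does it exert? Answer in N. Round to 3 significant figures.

237 N

k = Gd⁴/(8D³N_a) = (77.1×10³)(11.1⁴)/(8·124.0³·6) = 12.789 N/mm
F = k·δ = 12.789 × 18.5 = 236.6 N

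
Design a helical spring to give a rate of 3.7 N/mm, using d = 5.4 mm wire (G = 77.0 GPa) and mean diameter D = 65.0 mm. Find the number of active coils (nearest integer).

8

N_a = Gd⁴/(8D³k) = (77.0×10³ × 5.4⁴)/(8 × 65.0³ × 3.7)
    = 6.54735e+07 / 8.1289e+06 = 8.054 → 8 coils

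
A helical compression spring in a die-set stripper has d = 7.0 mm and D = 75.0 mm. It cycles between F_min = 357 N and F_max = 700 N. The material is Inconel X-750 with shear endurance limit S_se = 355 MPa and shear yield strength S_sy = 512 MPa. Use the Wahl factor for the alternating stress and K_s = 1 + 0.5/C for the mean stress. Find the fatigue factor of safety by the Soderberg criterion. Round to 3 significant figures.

C = D/d = 75.0/7.0 = 10.7143; K_W = (4C−1)/(4C−4)+0.615/C = 1.1346; K_s = 1+0.5/C = 1.0467
F_a = (F_max−F_min)/2 = 171.5 N; F_m = (F_max+F_min)/2 = 528.5 N
τ_a = K_W·8F_aD/(πd³) = 1.1346 × 95.493 = 108.35 MPa
τ_m = K_s·8F_mD/(πd³) = 1.0467 × 294.27 = 308.01 MPa
Soderberg: 1/n_f = τ_a/S_se + τ_m/S_sy = 108.35/355 + 308.01/512 = 0.30520 + 0.60158 = 0.90678
n_f = 1/0.90678 = 1.103

1.10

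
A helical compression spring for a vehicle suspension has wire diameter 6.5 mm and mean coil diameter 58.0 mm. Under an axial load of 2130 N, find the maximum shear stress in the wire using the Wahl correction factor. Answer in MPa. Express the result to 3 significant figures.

1330 MPa

Spring index C = D/d = 58.0/6.5 = 8.9231
K_W = (4C−1)/(4C−4) + 0.615/C = 34.692/31.692 + 0.0689 = 1.1636
τ₀ = 8FD/(πd³) = 8·2130·58.0/(π·6.5³) = 988320/862.76 = 1145.5 MPa
τ_max = K·τ₀ = 1.1636 × 1145.5 = 1332.9 MPa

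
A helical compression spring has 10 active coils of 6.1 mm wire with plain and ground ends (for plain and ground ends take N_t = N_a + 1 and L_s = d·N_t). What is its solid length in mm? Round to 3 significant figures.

67.1 mm

plain and ground ends: N_t = N_a + 1 = 10 + 1 = 11
L_s = d·N_t = 6.1 × 11 = 67.1 mm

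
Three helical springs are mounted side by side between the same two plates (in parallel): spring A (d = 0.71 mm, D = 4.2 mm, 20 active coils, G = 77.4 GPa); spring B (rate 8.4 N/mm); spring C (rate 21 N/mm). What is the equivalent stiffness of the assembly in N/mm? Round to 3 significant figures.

k_A = Gd⁴/(8D³N_a) = (77.4×10³)(0.71⁴)/(8·4.2³·20) = 1.6592 N/mm
Parallel: k_eq = 1.6592 + 8.4 + 21 = 31.059 N/mm

31.1 N/mm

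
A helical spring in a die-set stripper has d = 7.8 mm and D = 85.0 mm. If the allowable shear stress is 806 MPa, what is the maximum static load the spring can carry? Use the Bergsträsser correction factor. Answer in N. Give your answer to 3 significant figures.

1570 N

C = D/d = 85.0/7.8 = 10.8974
K_B = (4C+2)/(4C−3) = 45.590/40.590 = 1.1232
τ_max = K·8FD/(πd³) → F_max = τ_allow·πd³/(8DK)
F_max = 806·π·7.8³/(8·85.0·1.1232) = 1.2016e+06/763.77 = 1573.3 N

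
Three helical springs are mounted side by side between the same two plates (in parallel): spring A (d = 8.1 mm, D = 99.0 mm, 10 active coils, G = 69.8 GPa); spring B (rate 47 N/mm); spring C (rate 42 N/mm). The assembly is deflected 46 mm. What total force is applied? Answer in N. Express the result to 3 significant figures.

k_A = Gd⁴/(8D³N_a) = (69.8×10³)(8.1⁴)/(8·99.0³·10) = 3.8708 N/mm
Parallel: k_eq = 3.8708 + 47 + 42 = 92.871 N/mm
F = k_eq·δ = 92.871·46 = 4272.1 N

4270 N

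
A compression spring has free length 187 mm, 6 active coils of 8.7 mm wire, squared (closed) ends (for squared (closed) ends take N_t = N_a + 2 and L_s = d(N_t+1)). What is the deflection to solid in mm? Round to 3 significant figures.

N_t = 8; L_s = 8.7·9 = 78.3 mm
δ_solid = L₀ − L_s = 187 − 78.3 = 108.7 mm

109 mm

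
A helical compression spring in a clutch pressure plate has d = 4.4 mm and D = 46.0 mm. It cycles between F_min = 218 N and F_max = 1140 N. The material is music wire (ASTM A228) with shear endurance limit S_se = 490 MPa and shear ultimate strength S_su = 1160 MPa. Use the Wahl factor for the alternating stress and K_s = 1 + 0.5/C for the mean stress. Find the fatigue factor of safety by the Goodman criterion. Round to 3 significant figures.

C = D/d = 46.0/4.4 = 10.4545; K_W = (4C−1)/(4C−4)+0.615/C = 1.1382; K_s = 1+0.5/C = 1.0478
F_a = (F_max−F_min)/2 = 461 N; F_m = (F_max+F_min)/2 = 679 N
τ_a = K_W·8F_aD/(πd³) = 1.1382 × 633.93 = 721.51 MPa
τ_m = K_s·8F_mD/(πd³) = 1.0478 × 933.71 = 978.36 MPa
Goodman: 1/n_f = τ_a/S_se + τ_m/S_su = 721.51/490 + 978.36/1160 = 1.47247 + 0.84341 = 2.3159
n_f = 1/2.3159 = 0.4318

0.432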